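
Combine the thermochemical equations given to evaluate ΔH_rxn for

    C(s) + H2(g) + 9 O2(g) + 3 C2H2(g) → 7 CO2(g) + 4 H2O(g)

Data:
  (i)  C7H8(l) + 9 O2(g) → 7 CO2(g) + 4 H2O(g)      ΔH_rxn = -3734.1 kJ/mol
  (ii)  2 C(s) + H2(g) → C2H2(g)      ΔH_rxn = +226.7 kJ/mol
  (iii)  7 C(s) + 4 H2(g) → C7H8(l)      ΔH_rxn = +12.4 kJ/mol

ΔH_rxn = -4401.8 kJ/mol

(i) as written (CO2(g) already on the product side): -3734.1 kJ/mol
(ii) reversed and × 3 (reverse to put C2H2(g) on the reactant side; scale by 3 for the 3 C2H2(g)): (-3)·(+226.7) = -680.1 kJ/mol
(iii) as written: +12.4 kJ/mol
Combining the equations, ΔH_rxn = (1)·(-3734.1) + (-3)·(+226.7) + (1)·(+12.4) = -4401.8 kJ/mol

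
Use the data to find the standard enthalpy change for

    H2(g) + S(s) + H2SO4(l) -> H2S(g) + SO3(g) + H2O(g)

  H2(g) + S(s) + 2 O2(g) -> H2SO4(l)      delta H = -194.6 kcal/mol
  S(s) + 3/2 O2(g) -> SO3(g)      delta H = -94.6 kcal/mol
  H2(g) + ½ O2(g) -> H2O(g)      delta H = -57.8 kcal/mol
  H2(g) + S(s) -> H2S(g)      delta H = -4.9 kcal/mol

delta H = 37.3 kcal/mol

equation 1 reversed (H2SO4(l) must end up as a reactant): +194.6 kcal/mol
equation 2 as written (SO3(g) already on the product side): -94.6 kcal/mol
equation 3 as written (H2O(g) already on the product side): -57.8 kcal/mol
equation 4 as written (H2S(g) already on the product side): -4.9 kcal/mol
delta H = (-1)·(-194.6) + (1)·(-94.6) + (1)·(-57.8) + (1)·(-4.9) = 37.3 kcal/mol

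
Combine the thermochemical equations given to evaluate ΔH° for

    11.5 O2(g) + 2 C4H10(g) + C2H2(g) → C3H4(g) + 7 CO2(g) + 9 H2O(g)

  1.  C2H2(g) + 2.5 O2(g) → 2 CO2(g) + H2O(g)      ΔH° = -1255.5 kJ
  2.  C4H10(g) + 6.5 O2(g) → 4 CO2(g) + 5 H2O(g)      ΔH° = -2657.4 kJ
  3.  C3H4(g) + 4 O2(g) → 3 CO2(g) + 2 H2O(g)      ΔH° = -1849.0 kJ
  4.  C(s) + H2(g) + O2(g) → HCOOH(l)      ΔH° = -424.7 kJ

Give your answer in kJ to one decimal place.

ΔH° = -4721.3 kJ

eq. 1 as written (C2H2(g) already on the reactant side): -1255.5 kJ
eq. 2 × 2 (scale by 2 for the 2 C4H10(g)): (2)·(-2657.4) = -5314.8 kJ
eq. 3 reversed (C3H4(g) must end up as a product): +1849.0 kJ
eq. 4: not needed (HCOOH(l) appears nowhere else).
ΔH° = (-1255.5) + (-5314.8) + (+1849.0) = -4721.3 kJ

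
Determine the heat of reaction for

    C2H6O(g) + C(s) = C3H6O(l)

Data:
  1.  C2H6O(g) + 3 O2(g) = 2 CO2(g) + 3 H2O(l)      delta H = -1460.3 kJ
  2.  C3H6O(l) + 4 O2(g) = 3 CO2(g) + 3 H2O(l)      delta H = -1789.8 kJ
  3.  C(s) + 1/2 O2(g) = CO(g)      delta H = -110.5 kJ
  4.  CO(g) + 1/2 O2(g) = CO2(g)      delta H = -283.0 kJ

delta H = -64.0 kJ

eq. 1 as written: -1460.3 kJ
eq. 2 reversed: +1789.8 kJ
eq. 3 as written: -110.5 kJ
eq. 4 as written: -283.0 kJ
delta H = (1)·(-1460.3) + (-1)·(-1789.8) + (1)·(-110.5) + (1)·(-283.0) = -64.0 kJ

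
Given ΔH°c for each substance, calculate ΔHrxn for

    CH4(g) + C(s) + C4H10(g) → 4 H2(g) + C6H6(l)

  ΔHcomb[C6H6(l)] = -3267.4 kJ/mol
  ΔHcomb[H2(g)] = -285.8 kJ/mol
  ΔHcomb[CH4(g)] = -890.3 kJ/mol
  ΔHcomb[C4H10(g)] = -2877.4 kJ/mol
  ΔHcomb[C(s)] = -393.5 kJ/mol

ΔHrxn = 249.4 kJ/mol

With combustion enthalpies, reactants minus products:
= [1·(-890.3) + 1·(-393.5) + 1·(-2877.4)] − [4·(-285.8) + 1·(-3267.4)]
= 249.4 kJ/mol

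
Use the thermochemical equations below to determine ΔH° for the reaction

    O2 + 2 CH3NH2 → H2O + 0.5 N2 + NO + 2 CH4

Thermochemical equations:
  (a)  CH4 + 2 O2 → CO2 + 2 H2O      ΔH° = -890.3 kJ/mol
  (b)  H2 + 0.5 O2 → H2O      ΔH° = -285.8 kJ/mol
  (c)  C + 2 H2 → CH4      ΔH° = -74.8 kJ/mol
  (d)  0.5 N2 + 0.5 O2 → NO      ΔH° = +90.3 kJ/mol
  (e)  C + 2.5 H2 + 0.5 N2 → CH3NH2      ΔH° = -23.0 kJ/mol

ΔH° = -299.1 kJ/mol

(a): not needed.
(b) as written: -285.8 kJ/mol
(c) × 2: (2)·(-74.8) = -149.6 kJ/mol
(d) as written: +90.3 kJ/mol
(e) reversed and × 2: (-2)·(-23.0) = +46.0 kJ/mol
ΔH° = (-285.8) + (-149.6) + (+90.3) + (+46.0) = -299.1 kJ/mol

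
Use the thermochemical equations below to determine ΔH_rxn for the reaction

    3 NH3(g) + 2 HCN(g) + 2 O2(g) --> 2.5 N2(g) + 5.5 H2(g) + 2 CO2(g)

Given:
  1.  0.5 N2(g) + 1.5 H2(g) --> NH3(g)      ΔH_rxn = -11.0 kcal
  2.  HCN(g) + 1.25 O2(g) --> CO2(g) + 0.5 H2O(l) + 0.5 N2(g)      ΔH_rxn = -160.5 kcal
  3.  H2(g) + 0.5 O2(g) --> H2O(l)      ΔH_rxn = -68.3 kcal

eq. 1 reversed and × 3: (-3)·(-11.0) = +33.0 kcal
eq. 2 × 2: (2)·(-160.5) = -321.0 kcal
eq. 3 reversed: +68.3 kcal
By Hess's law, ΔH_rxn = (+33.0) + (-321.0) + (+68.3) = -219.7 kcal

ΔH_rxn = -219.7 kcal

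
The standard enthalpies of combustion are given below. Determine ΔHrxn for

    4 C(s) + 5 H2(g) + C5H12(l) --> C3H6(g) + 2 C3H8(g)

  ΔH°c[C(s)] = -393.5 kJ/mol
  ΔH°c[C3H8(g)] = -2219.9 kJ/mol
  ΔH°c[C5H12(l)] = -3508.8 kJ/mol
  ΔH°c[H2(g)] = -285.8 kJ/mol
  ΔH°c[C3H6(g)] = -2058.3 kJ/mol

ΔHrxn = -13.7 kJ/mol

With combustion enthalpies, reactants minus products:
= [4·(-393.5) + 5·(-285.8) + 1·(-3508.8)] − [1·(-2058.3) + 2·(-2219.9)]
= -13.7 kJ/mol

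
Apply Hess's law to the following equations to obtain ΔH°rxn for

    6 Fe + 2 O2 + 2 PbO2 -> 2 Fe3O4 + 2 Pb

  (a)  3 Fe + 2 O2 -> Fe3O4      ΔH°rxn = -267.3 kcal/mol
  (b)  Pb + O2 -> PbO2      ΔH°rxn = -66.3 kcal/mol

ΔH°rxn = -402.0 kcal/mol

(a) × 2: (2)·(-267.3) = -534.6 kcal/mol
(b) reversed and × 2: (-2)·(-66.3) = +132.6 kcal/mol
Summing the manipulated equations, ΔH°rxn = (2)·(-267.3) + (-2)·(-66.3) = -402.0 kcal/mol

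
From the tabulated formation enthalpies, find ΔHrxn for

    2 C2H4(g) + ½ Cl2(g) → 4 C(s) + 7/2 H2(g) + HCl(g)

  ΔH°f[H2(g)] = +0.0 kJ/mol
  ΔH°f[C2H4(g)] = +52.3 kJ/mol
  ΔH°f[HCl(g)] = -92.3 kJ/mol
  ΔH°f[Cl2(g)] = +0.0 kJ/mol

Products: 4·(+0.0) + 7/2·(+0.0) + 1·(-92.3) = -92.3
Reactants: 2·(+52.3) + 1/2·(+0.0) = +104.6
ΔHrxn = (-92.3) − (+104.6) = -196.9 kJ/mol

ΔHrxn = -196.9 kJ/mol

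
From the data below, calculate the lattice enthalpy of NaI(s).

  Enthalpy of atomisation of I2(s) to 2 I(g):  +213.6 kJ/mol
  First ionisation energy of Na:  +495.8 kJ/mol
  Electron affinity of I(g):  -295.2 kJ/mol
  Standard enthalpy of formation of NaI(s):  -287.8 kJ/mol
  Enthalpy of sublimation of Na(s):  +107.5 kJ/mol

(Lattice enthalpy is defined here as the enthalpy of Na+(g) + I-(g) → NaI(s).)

U = -702.7 kJ/mol

ΔHf° = 1·ΔHsub + 1·(ΣIE) + 1/2·D(I2) + 1·EA + U
-287.8 = 1·(+107.5) + 1·(+495.8) + 1/2·(+213.6) + 1·(-295.2) + U
U = -287.8 − (+414.9) = -702.7 kJ/mol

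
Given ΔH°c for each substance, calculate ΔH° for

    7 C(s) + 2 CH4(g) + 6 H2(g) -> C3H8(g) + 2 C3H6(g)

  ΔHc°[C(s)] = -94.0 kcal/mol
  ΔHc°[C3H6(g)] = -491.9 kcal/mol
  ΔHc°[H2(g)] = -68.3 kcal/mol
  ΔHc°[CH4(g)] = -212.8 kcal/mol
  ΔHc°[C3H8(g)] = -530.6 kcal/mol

ΔH° = 21.0 kcal/mol

Using ΔH = Σ nΔHc°(reactants) − Σ nΔHc°(products):
= [7·(-94.0) + 2·(-212.8) + 6·(-68.3)] − [1·(-530.6) + 2·(-491.9)]
= 21.0 kcal/mol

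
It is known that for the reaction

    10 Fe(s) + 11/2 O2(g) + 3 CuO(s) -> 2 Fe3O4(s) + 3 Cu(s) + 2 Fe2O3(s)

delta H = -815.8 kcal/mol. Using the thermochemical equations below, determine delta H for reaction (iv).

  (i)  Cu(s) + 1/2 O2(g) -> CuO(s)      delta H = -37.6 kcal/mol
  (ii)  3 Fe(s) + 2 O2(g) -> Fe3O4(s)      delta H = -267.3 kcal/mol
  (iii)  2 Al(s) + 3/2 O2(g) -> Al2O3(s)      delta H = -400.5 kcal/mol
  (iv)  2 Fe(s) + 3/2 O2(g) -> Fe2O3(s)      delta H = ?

delta H = -197.0 kcal/mol

(i) reversed and × 3: (-3)·(-37.6) = +112.8 kcal/mol
(ii) × 2: (2)·(-267.3) = -534.6 kcal/mol
(iii): not needed.
(iv) × 2: contributes 2·x
-815.8 = (+112.8) + (-534.6) + 2·x
x = (-815.8 − (-421.8)) / (2) = -197.0 kcal/mol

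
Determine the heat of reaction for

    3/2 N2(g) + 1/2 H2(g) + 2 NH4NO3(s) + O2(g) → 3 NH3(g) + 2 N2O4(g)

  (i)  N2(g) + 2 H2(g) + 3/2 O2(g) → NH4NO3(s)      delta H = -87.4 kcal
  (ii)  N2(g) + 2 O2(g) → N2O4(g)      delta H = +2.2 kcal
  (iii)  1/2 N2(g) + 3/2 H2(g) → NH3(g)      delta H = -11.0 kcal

delta H = 146.2 kcal

(i) reversed and × 2 (NH4NO3(s) must end up as a reactant; ×2 to match 2 NH4NO3(s) in the target): (-2)·(-87.4) = +174.8 kcal
(ii) × 2 (scale by 2 for the 2 N2O4(g)): (2)·(+2.2) = +4.4 kcal
(iii) × 3 (×3 to match 3 NH3(g) in the target): (3)·(-11.0) = -33.0 kcal
delta H = (-2)·(-87.4) + (2)·(+2.2) + (3)·(-11.0) = 146.2 kcal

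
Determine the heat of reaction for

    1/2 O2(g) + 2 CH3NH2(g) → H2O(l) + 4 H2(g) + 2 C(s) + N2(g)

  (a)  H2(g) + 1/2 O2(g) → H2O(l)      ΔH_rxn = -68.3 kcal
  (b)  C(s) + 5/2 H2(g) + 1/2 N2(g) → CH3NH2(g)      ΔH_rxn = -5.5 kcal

(a) as written (H2O(l) already on the product side): -68.3 kcal
(b) reversed and × 2 (CH3NH2(g) must end up as a reactant; ×2 to match 2 CH3NH2(g) in the target): (-2)·(-5.5) = +11.0 kcal
ΔH_rxn = (1)·(-68.3) + (-2)·(-5.5) = -57.3 kcal

ΔH_rxn = -57.3 kcal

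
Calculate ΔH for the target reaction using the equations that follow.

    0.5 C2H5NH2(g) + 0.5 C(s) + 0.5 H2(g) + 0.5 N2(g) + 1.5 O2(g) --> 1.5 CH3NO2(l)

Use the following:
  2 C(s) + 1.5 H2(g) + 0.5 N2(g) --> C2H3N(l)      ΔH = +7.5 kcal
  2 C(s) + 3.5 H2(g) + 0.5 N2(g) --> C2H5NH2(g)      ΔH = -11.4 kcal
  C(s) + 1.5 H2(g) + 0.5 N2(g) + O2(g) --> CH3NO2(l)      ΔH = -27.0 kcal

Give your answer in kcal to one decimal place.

equation 1: not needed.
equation 2 reversed and × 1/2: (-1/2)·(-11.4) = +5.7 kcal
equation 3 × 3/2: (3/2)·(-27.0) = -40.5 kcal
ΔH = (+5.7) + (-40.5) = -34.8 kcal

ΔH = -34.8 kcal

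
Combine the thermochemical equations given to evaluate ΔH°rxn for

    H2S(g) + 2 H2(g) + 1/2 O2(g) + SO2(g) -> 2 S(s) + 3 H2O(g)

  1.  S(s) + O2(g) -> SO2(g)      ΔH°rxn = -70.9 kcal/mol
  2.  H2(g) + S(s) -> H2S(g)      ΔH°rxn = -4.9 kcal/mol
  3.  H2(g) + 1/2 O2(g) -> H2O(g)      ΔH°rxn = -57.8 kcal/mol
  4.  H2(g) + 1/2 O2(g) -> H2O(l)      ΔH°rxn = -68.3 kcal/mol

ΔH°rxn = -97.6 kcal/mol

eq. 1 reversed: +70.9 kcal/mol
eq. 2 reversed: +4.9 kcal/mol
eq. 3 × 3: (3)·(-57.8) = -173.4 kcal/mol
eq. 4: not needed.
ΔH°rxn = (+70.9) + (+4.9) + (-173.4) = -97.6 kcal/mol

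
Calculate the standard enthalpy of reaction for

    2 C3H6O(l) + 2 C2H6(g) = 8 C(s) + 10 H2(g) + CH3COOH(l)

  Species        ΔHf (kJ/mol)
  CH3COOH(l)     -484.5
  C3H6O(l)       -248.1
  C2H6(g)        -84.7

Products: 8·(+0.0) + 10·(+0.0) + 1·(-484.5) = -484.5
Reactants: 2·(-248.1) + 2·(-84.7) = -665.6
ΔH° = (-484.5) − (-665.6) = 181.1 kJ/mol

ΔH° = 181.1 kJ/mol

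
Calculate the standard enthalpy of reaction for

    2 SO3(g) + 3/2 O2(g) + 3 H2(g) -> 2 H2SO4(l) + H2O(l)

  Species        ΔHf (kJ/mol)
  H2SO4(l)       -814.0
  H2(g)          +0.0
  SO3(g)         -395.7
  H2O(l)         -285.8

ΔH_rxn = -1122.4 kJ/mol

ΔH°rxn = Σ nΔHf°(products) − Σ nΔHf°(reactants).
Products: 2·(-814.0) + 1·(-285.8) = -1913.8
Reactants: 2·(-395.7) + 3/2·(+0.0) + 3·(+0.0) = -791.4
ΔH_rxn = (-1913.8) − (-791.4) = -1122.4 kJ/mol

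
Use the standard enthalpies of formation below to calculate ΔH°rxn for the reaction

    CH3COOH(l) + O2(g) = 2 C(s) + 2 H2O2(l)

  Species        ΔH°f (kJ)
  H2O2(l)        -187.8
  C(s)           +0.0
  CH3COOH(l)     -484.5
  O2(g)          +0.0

Products: 2·(+0.0) + 2·(-187.8) = -375.6
Reactants: 1·(-484.5) + 1·(+0.0) = -484.5
ΔH°rxn = (-375.6) − (-484.5) = 108.9 kJ

ΔH°rxn = 108.9 kJ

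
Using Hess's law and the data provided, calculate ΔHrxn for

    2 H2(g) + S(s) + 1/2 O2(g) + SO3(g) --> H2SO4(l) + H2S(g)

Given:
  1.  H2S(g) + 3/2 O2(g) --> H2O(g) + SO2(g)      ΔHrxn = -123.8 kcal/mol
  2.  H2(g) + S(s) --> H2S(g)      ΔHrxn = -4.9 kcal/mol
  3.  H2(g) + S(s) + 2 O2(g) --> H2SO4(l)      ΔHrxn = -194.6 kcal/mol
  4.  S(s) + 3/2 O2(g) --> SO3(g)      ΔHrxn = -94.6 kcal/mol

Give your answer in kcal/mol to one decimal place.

ΔHrxn = -104.9 kcal/mol

eq. 1: not needed.
eq. 2 as written: -4.9 kcal/mol
eq. 3 as written: -194.6 kcal/mol
eq. 4 reversed: +94.6 kcal/mol
Summing the manipulated equations, ΔHrxn = (-4.9) + (-194.6) + (+94.6) = -104.9 kcal/mol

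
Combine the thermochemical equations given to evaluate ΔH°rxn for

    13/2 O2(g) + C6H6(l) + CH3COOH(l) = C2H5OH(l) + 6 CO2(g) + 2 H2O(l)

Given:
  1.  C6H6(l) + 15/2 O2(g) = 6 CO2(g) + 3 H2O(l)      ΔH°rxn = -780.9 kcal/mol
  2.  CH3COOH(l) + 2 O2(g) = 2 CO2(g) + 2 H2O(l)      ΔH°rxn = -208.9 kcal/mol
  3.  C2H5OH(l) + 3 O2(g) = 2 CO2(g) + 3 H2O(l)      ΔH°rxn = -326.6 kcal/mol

ΔH°rxn = -663.2 kcal/mol

eq. 1 as written (C6H6(l) already on the reactant side): -780.9 kcal/mol
eq. 2 as written (CH3COOH(l) already on the reactant side): -208.9 kcal/mol
eq. 3 reversed (C2H5OH(l) must end up as a product): +326.6 kcal/mol
Since enthalpy is a state function, ΔH°rxn = (-780.9) + (-208.9) + (+326.6) = -663.2 kcal/mol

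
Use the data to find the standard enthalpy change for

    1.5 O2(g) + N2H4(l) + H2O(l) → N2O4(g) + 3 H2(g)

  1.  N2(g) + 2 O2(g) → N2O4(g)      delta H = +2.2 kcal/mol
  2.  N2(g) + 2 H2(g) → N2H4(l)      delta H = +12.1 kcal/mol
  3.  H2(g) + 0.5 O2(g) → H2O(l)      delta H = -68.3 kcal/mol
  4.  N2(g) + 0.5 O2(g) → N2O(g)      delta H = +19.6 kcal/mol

eq. 1 as written (N2O4(g) already on the product side): +2.2 kcal/mol
eq. 2 reversed (reverse to put N2H4(l) on the reactant side): -12.1 kcal/mol
eq. 3 reversed (H2O(l) must end up as a reactant): +68.3 kcal/mol
eq. 4: not needed (N2O(g) appears nowhere else).
Since enthalpy is a state function, delta H = (+2.2) + (-12.1) + (+68.3) = 58.4 kcal/mol

delta H = 58.4 kcal/mol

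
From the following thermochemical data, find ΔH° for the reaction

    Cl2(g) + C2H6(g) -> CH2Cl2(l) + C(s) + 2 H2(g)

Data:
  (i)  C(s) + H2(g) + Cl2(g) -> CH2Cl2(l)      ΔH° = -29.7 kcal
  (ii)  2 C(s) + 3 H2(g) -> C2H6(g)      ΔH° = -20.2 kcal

(i) as written: -29.7 kcal
(ii) reversed: +20.2 kcal
By Hess's law, ΔH° = (1)·(-29.7) + (-1)·(-20.2) = -9.5 kcal

ΔH° = -9.5 kcal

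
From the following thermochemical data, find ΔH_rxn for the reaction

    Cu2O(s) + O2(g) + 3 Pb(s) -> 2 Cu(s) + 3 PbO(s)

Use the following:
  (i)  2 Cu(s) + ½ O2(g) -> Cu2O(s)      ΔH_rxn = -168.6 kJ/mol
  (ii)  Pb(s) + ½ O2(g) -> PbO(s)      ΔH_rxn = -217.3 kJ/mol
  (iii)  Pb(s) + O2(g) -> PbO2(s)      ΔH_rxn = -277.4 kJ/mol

(i) reversed (Cu2O(s) must end up as a reactant): +168.6 kJ/mol
(ii) × 3 (scale by 3 for the 3 PbO(s)): (3)·(-217.3) = -651.9 kJ/mol
(iii): not needed (PbO2(s) appears nowhere else).
Summing the manipulated equations, ΔH_rxn = (-1)·(-168.6) + (3)·(-217.3) = -483.3 kJ/mol

ΔH_rxn = -483.3 kJ/mol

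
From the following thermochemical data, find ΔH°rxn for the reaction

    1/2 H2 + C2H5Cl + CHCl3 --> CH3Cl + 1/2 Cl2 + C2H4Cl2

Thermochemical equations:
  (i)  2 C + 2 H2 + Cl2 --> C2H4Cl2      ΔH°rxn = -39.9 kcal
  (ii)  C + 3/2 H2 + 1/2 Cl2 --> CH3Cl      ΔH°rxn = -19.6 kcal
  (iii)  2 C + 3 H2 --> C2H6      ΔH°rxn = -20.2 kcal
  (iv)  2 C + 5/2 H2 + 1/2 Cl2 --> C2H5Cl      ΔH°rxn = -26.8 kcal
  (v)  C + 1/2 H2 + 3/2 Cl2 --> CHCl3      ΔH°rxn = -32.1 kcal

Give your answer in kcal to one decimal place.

ΔH°rxn = -0.6 kcal

(i) as written: -39.9 kcal
(ii) as written: -19.6 kcal
(iii): not needed.
(iv) reversed: +26.8 kcal
(v) reversed: +32.1 kcal
ΔH°rxn = (1)·(-39.9) + (1)·(-19.6) + (-1)·(-26.8) + (-1)·(-32.1) = -0.6 kcal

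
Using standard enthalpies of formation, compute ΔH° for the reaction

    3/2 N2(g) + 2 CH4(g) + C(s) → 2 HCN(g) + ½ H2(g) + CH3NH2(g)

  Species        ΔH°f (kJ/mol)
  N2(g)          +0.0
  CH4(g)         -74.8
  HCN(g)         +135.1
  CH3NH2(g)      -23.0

ΔH° = 396.8 kJ/mol

Products: 2·(+135.1) + 1/2·(+0.0) + 1·(-23.0) = +247.2
Reactants: 3/2·(+0.0) + 2·(-74.8) + 1·(+0.0) = -149.6
ΔH° = (+247.2) − (-149.6) = 396.8 kJ/mol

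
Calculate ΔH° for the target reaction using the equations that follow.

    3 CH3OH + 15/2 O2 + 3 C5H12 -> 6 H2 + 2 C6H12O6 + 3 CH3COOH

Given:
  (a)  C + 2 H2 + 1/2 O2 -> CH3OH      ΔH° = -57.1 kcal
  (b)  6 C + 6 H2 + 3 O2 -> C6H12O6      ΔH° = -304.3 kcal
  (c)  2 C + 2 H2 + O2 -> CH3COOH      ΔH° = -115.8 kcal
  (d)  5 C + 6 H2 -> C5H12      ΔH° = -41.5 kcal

(a) reversed and × 3: (-3)·(-57.1) = +171.3 kcal
(b) × 2: (2)·(-304.3) = -608.6 kcal
(c) × 3: (3)·(-115.8) = -347.4 kcal
(d) reversed and × 3: (-3)·(-41.5) = +124.5 kcal
Combining the equations, ΔH° = (-3)·(-57.1) + (2)·(-304.3) + (3)·(-115.8) + (-3)·(-41.5) = -660.2 kcal

ΔH° = -660.2 kcal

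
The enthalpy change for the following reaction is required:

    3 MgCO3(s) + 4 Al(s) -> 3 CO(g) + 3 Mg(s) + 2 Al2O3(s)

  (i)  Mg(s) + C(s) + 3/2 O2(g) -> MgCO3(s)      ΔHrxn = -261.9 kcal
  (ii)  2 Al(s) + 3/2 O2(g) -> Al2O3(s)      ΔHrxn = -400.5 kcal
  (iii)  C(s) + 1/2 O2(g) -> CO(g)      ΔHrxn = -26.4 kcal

(i) reversed and × 3: (-3)·(-261.9) = +785.7 kcal
(ii) × 2: (2)·(-400.5) = -801.0 kcal
(iii) × 3: (3)·(-26.4) = -79.2 kcal
Combining the equations, ΔHrxn = (+785.7) + (-801.0) + (-79.2) = -94.5 kcal

ΔHrxn = -94.5 kcal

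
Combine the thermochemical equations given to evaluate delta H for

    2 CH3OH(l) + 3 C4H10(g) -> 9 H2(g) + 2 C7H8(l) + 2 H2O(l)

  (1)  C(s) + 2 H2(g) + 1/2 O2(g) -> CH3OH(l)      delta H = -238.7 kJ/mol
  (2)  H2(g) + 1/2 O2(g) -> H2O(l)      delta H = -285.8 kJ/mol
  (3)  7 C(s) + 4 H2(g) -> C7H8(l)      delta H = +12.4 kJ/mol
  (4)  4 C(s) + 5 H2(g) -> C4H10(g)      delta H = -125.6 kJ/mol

(1) reversed and × 2: (-2)·(-238.7) = +477.4 kJ/mol
(2) × 2: (2)·(-285.8) = -571.6 kJ/mol
(3) × 2: (2)·(+12.4) = +24.8 kJ/mol
(4) reversed and × 3: (-3)·(-125.6) = +376.8 kJ/mol
Combining the equations, delta H = (+477.4) + (-571.6) + (+24.8) + (+376.8) = 307.4 kJ/mol

delta H = 307.4 kJ/mol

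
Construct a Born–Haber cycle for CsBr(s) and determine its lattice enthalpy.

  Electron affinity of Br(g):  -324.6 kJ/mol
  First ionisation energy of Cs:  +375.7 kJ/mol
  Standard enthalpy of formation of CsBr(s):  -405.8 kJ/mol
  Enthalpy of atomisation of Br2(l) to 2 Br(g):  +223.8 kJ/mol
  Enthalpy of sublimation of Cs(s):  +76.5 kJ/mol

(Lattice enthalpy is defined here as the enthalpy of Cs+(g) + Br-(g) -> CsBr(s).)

U = -645.3 kJ/mol

ΔHf° = 1·ΔHsub + 1·(ΣIE) + 1/2·D(Br2) + 1·EA + U
-405.8 = 1·(+76.5) + 1·(+375.7) + 1/2·(+223.8) + 1·(-324.6) + U
U = -405.8 − (+239.5) = -645.3 kJ/mol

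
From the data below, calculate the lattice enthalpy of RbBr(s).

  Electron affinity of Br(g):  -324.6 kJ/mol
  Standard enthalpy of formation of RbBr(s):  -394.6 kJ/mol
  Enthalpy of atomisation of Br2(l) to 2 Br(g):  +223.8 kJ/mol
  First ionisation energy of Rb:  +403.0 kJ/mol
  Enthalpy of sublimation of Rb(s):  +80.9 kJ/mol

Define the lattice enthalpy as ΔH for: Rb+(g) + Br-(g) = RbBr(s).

ΔHf° = 1·ΔHsub + 1·(ΣIE) + 1/2·D(Br2) + 1·EA + U
-394.6 = 1·(+80.9) + 1·(+403.0) + 1/2·(+223.8) + 1·(-324.6) + U
U = -394.6 − (+271.2) = -665.8 kJ/mol

U = -665.8 kJ/mol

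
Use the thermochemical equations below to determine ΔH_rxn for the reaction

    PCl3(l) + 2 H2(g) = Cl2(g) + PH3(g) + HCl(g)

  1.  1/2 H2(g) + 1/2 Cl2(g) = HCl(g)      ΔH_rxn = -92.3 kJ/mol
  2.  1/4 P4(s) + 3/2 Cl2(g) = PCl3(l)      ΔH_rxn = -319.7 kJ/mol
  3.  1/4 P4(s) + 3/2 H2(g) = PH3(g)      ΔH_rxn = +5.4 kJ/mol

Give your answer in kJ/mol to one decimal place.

eq. 1 as written (HCl(g) already on the product side): -92.3 kJ/mol
eq. 2 reversed (reverse to put PCl3(l) on the reactant side): +319.7 kJ/mol
eq. 3 as written (PH3(g) already on the product side): +5.4 kJ/mol
ΔH_rxn = (-92.3) + (+319.7) + (+5.4) = 232.8 kJ/mol

ΔH_rxn = 232.8 kJ/mol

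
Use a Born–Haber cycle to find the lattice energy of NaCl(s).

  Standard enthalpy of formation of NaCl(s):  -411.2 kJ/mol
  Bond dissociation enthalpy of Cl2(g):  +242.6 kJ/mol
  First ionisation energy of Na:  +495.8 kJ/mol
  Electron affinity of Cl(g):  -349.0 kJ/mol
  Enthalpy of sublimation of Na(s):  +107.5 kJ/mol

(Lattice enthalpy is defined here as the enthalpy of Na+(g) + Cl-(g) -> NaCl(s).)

ΔHf° = 1·ΔHsub + 1·(ΣIE) + 1/2·D(Cl2) + 1·EA + U
-411.2 = 1·(+107.5) + 1·(+495.8) + 1/2·(+242.6) + 1·(-349.0) + U
U = -411.2 − (+375.6) = -786.8 kJ/mol

U = -786.8 kJ/mol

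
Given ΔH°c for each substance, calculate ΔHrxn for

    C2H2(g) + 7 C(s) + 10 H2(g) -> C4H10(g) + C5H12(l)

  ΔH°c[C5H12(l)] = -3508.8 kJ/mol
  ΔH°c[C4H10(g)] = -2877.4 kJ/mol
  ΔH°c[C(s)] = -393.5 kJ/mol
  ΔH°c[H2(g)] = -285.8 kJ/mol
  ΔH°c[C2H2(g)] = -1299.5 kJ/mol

With combustion enthalpies, reactants minus products:
= [1·(-1299.5) + 7·(-393.5) + 10·(-285.8)] − [1·(-2877.4) + 1·(-3508.8)]
= -525.8 kJ/mol

ΔHrxn = -525.8 kJ/mol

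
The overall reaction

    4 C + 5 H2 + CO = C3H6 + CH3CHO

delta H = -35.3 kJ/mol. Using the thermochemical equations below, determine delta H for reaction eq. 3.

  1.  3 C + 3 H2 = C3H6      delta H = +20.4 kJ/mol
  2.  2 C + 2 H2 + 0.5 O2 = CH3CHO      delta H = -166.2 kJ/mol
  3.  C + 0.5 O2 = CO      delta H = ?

delta H = -110.5 kJ/mol

eq. 1 as written (C3H6 already on the product side): +20.4 kJ/mol
eq. 2 as written (CH3CHO already on the product side): -166.2 kJ/mol
eq. 3 reversed (reverse to put CO on the reactant side): contributes −x
-35.3 = (+20.4) + (-166.2) − x
x = (-35.3 − (-145.8)) / (-1) = -110.5 kJ/mol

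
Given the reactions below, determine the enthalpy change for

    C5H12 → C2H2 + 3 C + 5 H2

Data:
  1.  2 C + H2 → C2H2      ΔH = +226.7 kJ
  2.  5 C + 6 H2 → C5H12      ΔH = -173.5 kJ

eq. 1 as written (C2H2 already on the product side): +226.7 kJ
eq. 2 reversed (reverse to put C5H12 on the reactant side): +173.5 kJ
ΔH = (1)·(+226.7) + (-1)·(-173.5) = 400.2 kJ

ΔH = 400.2 kJ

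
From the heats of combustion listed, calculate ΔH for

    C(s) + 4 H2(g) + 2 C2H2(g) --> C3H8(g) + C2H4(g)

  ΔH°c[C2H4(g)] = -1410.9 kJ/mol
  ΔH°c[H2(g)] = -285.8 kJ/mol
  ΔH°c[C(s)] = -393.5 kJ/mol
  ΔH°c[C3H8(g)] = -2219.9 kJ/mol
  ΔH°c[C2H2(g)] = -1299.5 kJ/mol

ΔH = -504.9 kJ/mol

With combustion enthalpies, reactants minus products:
= [1·(-393.5) + 4·(-285.8) + 2·(-1299.5)] − [1·(-2219.9) + 1·(-1410.9)]
= -504.9 kJ/mol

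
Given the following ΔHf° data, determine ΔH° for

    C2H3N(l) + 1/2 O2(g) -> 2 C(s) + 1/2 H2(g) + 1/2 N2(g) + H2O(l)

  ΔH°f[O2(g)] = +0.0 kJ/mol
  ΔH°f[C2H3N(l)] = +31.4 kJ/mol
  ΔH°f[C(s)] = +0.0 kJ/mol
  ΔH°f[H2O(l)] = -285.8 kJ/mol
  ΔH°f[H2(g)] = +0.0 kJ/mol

Products: 2·(+0.0) + 1/2·(+0.0) + 1/2·(+0.0) + 1·(-285.8) = -285.8
Reactants: 1·(+31.4) + 1/2·(+0.0) = +31.4
ΔH° = (-285.8) − (+31.4) = -317.2 kJ/mol

ΔH° = -317.2 kJ/mol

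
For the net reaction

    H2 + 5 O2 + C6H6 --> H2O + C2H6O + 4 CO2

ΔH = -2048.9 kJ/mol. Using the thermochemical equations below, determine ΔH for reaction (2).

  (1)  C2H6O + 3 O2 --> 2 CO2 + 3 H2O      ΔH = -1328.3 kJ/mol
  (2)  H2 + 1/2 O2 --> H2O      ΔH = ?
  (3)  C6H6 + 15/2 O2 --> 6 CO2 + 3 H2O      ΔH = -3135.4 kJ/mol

ΔH = -241.8 kJ/mol

(1) reversed: +1328.3 kJ/mol
(2) as written: contributes x
(3) as written: -3135.4 kJ/mol
-2048.9 = (+1328.3) + (-3135.4) + x
x = (-2048.9 − (-1807.1)) / (1) = -241.8 kJ/mol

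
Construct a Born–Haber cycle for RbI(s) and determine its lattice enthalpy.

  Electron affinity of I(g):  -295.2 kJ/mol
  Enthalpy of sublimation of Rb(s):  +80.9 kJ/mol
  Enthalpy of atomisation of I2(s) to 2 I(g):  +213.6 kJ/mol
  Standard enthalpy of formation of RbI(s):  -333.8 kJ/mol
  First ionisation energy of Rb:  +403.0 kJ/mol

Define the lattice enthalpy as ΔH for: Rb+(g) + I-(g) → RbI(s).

ΔHf° = 1·ΔHsub + 1·(ΣIE) + 1/2·D(I2) + 1·EA + U
-333.8 = 1·(+80.9) + 1·(+403.0) + 1/2·(+213.6) + 1·(-295.2) + U
U = -333.8 − (+295.5) = -629.3 kJ/mol

U = -629.3 kJ/mol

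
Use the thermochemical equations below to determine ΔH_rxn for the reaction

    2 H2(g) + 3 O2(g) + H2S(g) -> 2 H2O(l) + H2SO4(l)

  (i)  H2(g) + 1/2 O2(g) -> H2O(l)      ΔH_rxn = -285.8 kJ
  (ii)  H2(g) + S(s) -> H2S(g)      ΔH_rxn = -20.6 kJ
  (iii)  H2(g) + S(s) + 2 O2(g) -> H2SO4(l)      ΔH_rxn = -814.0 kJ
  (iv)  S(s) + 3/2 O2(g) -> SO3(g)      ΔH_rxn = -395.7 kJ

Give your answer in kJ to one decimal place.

(i) × 2 (scale by 2 for the 2 H2O(l)): (2)·(-285.8) = -571.6 kJ
(ii) reversed (H2S(g) must end up as a reactant): +20.6 kJ
(iii) as written (H2SO4(l) already on the product side): -814.0 kJ
(iv): not needed (SO3(g) appears nowhere else).
Summing the manipulated equations, ΔH_rxn = (2)·(-285.8) + (-1)·(-20.6) + (1)·(-814.0) = -1365.0 kJ

ΔH_rxn = -1365.0 kJ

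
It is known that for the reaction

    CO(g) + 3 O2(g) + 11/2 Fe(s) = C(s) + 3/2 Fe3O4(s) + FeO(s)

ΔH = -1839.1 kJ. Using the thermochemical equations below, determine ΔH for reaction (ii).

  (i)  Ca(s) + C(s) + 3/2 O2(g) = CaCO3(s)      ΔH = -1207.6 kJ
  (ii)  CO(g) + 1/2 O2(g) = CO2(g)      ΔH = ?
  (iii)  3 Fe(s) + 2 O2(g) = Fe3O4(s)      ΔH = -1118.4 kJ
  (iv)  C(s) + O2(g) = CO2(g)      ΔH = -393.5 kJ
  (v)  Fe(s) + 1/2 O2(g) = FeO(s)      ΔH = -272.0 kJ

(i): not needed.
(ii) as written: contributes x
(iii) × 3/2: (3/2)·(-1118.4) = -1677.6 kJ
(iv) reversed: +393.5 kJ
(v) as written: -272.0 kJ
-1839.1 = (-1677.6) + (+393.5) + (-272.0) + x
x = (-1839.1 − (-1556.1)) / (1) = -283.0 kJ

ΔH = -283.0 kJ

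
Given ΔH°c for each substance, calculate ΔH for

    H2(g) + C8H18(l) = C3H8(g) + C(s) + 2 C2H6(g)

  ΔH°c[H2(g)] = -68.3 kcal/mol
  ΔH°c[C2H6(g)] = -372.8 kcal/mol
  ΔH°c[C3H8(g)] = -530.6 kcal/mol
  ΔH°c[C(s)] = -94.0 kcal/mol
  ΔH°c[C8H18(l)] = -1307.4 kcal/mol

ΔH = -5.5 kcal/mol

Using ΔH = Σ nΔHc°(reactants) − Σ nΔHc°(products):
= [1·(-68.3) + 1·(-1307.4)] − [1·(-530.6) + 1·(-94.0) + 2·(-372.8)]
= -5.5 kcal/mol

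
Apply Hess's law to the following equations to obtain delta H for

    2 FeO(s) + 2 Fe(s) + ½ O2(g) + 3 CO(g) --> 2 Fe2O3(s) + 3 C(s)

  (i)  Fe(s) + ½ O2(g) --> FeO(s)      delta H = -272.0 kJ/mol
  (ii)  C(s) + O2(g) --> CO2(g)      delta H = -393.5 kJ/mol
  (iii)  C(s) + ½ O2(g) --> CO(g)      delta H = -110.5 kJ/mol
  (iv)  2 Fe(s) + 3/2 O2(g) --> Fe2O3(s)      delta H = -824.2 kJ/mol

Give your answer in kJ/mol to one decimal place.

(i) reversed and × 2 (FeO(s) must end up as a reactant; ×2 to match 2 FeO(s) in the target): (-2)·(-272.0) = +544.0 kJ/mol
(ii): not needed (CO2(g) appears nowhere else).
(iii) reversed and × 3 (reverse to put CO(g) on the reactant side; scale by 3 for the 3 CO(g)): (-3)·(-110.5) = +331.5 kJ/mol
(iv) × 2 (scale by 2 for the 2 Fe2O3(s)): (2)·(-824.2) = -1648.4 kJ/mol
By Hess's law, delta H = (-2)·(-272.0) + (-3)·(-110.5) + (2)·(-824.2) = -772.9 kJ/mol

delta H = -772.9 kJ/mol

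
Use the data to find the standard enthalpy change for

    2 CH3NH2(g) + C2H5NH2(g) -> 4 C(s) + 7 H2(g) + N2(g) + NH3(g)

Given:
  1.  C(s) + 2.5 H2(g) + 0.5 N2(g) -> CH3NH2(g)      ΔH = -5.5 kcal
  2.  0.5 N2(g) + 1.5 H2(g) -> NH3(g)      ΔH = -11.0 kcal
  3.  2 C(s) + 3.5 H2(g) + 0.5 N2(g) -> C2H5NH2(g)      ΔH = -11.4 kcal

ΔH = 11.4 kcal

eq. 1 reversed and × 2: (-2)·(-5.5) = +11.0 kcal
eq. 2 as written: -11.0 kcal
eq. 3 reversed: +11.4 kcal
Summing the manipulated equations, ΔH = (-2)·(-5.5) + (1)·(-11.0) + (-1)·(-11.4) = 11.4 kcal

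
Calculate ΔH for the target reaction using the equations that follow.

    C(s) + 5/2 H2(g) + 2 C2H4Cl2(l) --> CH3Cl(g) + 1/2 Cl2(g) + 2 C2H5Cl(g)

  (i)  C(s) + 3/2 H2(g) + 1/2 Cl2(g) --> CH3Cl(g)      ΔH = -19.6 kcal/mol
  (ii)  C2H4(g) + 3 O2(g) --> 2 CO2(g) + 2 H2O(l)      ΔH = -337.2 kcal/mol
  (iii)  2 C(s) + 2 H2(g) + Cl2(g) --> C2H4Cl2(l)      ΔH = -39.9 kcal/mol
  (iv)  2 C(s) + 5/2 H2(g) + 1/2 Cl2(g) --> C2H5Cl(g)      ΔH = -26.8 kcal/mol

ΔH = 6.6 kcal/mol

(i) as written (CH3Cl(g) already on the product side): -19.6 kcal/mol
(ii): not needed (H2O(l) appears nowhere else).
(iii) reversed and × 2 (reverse to put C2H4Cl2(l) on the reactant side; ×2 to match 2 C2H4Cl2(l) in the target): (-2)·(-39.9) = +79.8 kcal/mol
(iv) × 2 (scale by 2 for the 2 C2H5Cl(g)): (2)·(-26.8) = -53.6 kcal/mol
ΔH = (1)·(-19.6) + (-2)·(-39.9) + (2)·(-26.8) = 6.6 kcal/mol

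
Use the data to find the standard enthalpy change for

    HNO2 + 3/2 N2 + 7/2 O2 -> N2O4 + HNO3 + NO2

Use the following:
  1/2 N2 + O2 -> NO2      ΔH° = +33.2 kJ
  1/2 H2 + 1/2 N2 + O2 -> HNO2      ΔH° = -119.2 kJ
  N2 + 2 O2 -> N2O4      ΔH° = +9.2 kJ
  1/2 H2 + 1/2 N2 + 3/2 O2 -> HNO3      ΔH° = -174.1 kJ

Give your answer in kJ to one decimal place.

equation 1 as written: +33.2 kJ
equation 2 reversed: +119.2 kJ
equation 3 as written: +9.2 kJ
equation 4 as written: -174.1 kJ
ΔH° = (1)·(+33.2) + (-1)·(-119.2) + (1)·(+9.2) + (1)·(-174.1) = -12.5 kJ

ΔH° = -12.5 kJ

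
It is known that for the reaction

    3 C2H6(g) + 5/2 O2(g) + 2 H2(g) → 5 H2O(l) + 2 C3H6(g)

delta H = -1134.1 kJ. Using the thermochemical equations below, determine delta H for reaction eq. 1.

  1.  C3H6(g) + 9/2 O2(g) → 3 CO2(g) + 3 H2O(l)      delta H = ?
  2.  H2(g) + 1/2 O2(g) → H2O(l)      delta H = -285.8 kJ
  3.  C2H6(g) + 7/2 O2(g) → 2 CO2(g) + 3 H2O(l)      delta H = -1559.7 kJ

eq. 1 reversed and × 2: contributes −2·x
eq. 2 × 2: (2)·(-285.8) = -571.6 kJ
eq. 3 × 3: (3)·(-1559.7) = -4679.1 kJ
-1134.1 = (-571.6) + (-4679.1) − 2·x
x = (-1134.1 − (-5250.7)) / (-2) = -2058.3 kJ

delta H = -2058.3 kJ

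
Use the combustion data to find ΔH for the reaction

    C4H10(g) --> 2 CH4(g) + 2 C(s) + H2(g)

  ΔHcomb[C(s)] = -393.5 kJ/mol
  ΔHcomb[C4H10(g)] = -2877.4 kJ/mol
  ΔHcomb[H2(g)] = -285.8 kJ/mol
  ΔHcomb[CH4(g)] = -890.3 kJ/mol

Using ΔH = Σ nΔHc°(reactants) − Σ nΔHc°(products):
= [1·(-2877.4)] − [2·(-890.3) + 2·(-393.5) + 1·(-285.8)]
= -24.0 kJ/mol

ΔH = -24.0 kJ/mol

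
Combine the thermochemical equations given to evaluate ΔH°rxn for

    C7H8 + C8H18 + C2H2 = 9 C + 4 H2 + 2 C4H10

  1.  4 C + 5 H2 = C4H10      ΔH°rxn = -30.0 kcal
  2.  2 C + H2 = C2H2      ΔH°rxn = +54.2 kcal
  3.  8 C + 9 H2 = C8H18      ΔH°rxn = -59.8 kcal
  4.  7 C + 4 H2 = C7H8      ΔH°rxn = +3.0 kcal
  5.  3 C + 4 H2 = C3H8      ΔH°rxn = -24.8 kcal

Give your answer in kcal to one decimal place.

eq. 1 × 2: (2)·(-30.0) = -60.0 kcal
eq. 2 reversed: -54.2 kcal
eq. 3 reversed: +59.8 kcal
eq. 4 reversed: -3.0 kcal
eq. 5: not needed.
ΔH°rxn = (-60.0) + (-54.2) + (+59.8) + (-3.0) = -57.4 kcal

ΔH°rxn = -57.4 kcal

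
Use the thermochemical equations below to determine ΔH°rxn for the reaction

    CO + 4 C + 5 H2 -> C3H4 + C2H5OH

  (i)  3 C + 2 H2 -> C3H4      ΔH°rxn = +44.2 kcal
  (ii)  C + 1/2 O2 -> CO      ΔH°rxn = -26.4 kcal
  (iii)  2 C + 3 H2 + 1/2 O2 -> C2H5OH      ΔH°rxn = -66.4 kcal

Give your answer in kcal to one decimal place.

(i) as written (C3H4 already on the product side): +44.2 kcal
(ii) reversed (CO must end up as a reactant): +26.4 kcal
(iii) as written (C2H5OH already on the product side): -66.4 kcal
By Hess's law, ΔH°rxn = (1)·(+44.2) + (-1)·(-26.4) + (1)·(-66.4) = 4.2 kcal

ΔH°rxn = 4.2 kcal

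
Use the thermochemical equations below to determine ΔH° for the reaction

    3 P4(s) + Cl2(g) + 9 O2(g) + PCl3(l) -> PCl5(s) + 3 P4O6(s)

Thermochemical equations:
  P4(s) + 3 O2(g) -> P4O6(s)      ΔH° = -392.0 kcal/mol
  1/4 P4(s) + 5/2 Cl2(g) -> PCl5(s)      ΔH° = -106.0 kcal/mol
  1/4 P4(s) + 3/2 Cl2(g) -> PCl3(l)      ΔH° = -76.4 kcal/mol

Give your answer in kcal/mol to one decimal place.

ΔH° = -1205.6 kcal/mol

equation 1 × 3 (scale by 3 for the 3 P4O6(s)): (3)·(-392.0) = -1176.0 kcal/mol
equation 2 as written (PCl5(s) already on the product side): -106.0 kcal/mol
equation 3 reversed (reverse to put PCl3(l) on the reactant side): +76.4 kcal/mol
Summing the manipulated equations, ΔH° = (-1176.0) + (-106.0) + (+76.4) = -1205.6 kcal/mol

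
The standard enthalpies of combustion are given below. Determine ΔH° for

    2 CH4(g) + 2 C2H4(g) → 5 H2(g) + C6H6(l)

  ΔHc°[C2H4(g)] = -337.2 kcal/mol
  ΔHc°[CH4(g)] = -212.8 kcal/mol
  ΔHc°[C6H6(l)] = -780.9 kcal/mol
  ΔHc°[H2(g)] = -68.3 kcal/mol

ΔH° = 22.4 kcal/mol

Using ΔH = Σ nΔHc°(reactants) − Σ nΔHc°(products):
= [2·(-212.8) + 2·(-337.2)] − [5·(-68.3) + 1·(-780.9)]
= 22.4 kcal/mol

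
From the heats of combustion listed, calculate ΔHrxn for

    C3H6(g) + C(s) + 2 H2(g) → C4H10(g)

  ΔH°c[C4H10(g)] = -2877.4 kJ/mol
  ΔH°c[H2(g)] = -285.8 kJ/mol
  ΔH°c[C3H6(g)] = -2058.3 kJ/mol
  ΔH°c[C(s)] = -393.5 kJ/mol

ΔHrxn = -146.0 kJ/mol

Using ΔH = Σ nΔHc°(reactants) − Σ nΔHc°(products):
= [1·(-2058.3) + 1·(-393.5) + 2·(-285.8)] − [1·(-2877.4)]
= -146.0 kJ/mol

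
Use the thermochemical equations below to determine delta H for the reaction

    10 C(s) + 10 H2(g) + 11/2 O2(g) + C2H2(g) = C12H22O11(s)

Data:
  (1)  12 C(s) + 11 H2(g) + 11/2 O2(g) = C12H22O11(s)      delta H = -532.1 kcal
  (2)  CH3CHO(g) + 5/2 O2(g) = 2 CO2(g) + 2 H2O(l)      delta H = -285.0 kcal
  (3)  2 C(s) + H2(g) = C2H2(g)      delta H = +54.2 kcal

(1) as written (C12H22O11(s) already on the product side): -532.1 kcal
(2): not needed (CO2(g) appears nowhere else).
(3) reversed (reverse to put C2H2(g) on the reactant side): -54.2 kcal
Summing the manipulated equations, delta H = (1)·(-532.1) + (-1)·(+54.2) = -586.3 kcal

delta H = -586.3 kcal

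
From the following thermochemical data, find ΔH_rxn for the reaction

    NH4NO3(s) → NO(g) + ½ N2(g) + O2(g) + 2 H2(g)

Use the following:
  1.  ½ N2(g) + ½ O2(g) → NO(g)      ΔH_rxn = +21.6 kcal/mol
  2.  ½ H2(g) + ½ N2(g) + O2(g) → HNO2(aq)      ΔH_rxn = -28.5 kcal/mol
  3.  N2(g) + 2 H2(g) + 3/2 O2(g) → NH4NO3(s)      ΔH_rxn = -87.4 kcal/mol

eq. 1 as written (NO(g) already on the product side): +21.6 kcal/mol
eq. 2: not needed (HNO2(aq) appears nowhere else).
eq. 3 reversed (NH4NO3(s) must end up as a reactant): +87.4 kcal/mol
Since enthalpy is a state function, ΔH_rxn = (1)·(+21.6) + (-1)·(-87.4) = 109.0 kcal/mol

ΔH_rxn = 109.0 kcal/mol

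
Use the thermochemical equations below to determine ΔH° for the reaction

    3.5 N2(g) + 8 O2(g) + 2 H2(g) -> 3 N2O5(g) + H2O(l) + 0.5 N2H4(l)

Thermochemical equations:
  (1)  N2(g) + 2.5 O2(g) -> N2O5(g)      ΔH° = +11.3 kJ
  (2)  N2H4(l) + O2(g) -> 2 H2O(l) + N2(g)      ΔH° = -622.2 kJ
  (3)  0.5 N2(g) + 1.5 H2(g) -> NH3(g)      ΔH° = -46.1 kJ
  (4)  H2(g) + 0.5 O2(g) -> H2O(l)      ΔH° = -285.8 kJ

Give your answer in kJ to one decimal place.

ΔH° = -226.6 kJ

(1) × 3 (×3 to match 3 N2O5(g) in the target): (3)·(+11.3) = +33.9 kJ
(2) reversed and × 1/2 (N2H4(l) must end up as a product; ×1/2 to match 1/2 N2H4(l) in the target): (-1/2)·(-622.2) = +311.1 kJ
(3): not needed (NH3(g) appears nowhere else).
(4) × 2: (2)·(-285.8) = -571.6 kJ
Combining the equations, ΔH° = (+33.9) + (+311.1) + (-571.6) = -226.6 kJ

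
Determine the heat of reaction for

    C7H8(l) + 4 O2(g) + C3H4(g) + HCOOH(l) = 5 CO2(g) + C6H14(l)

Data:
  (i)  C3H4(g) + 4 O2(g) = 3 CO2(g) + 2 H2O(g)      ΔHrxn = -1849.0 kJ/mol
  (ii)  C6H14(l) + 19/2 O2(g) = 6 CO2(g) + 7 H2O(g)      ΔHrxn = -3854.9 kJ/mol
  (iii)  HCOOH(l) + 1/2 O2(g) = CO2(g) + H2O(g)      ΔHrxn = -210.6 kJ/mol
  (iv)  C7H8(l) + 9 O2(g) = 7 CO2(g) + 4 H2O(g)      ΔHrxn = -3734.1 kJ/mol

ΔHrxn = -1938.8 kJ/mol

(i) as written (C3H4(g) already on the reactant side): -1849.0 kJ/mol
(ii) reversed (C6H14(l) must end up as a product): +3854.9 kJ/mol
(iii) as written (HCOOH(l) already on the reactant side): -210.6 kJ/mol
(iv) as written (C7H8(l) already on the reactant side): -3734.1 kJ/mol
Combining the equations, ΔHrxn = (-1849.0) + (+3854.9) + (-210.6) + (-3734.1) = -1938.8 kJ/mol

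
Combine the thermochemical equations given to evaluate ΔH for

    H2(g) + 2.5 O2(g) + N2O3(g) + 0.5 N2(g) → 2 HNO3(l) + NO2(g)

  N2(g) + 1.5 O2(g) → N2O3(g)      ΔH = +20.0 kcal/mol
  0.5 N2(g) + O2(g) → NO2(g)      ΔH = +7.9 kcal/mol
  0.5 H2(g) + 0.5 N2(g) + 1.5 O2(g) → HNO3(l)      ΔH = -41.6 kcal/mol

ΔH = -95.3 kcal/mol

equation 1 reversed (N2O3(g) must end up as a reactant): -20.0 kcal/mol
equation 2 as written (NO2(g) already on the product side): +7.9 kcal/mol
equation 3 × 2 (scale by 2 for the 2 HNO3(l)): (2)·(-41.6) = -83.2 kcal/mol
Summing the manipulated equations, ΔH = (-1)·(+20.0) + (1)·(+7.9) + (2)·(-41.6) = -95.3 kcal/mol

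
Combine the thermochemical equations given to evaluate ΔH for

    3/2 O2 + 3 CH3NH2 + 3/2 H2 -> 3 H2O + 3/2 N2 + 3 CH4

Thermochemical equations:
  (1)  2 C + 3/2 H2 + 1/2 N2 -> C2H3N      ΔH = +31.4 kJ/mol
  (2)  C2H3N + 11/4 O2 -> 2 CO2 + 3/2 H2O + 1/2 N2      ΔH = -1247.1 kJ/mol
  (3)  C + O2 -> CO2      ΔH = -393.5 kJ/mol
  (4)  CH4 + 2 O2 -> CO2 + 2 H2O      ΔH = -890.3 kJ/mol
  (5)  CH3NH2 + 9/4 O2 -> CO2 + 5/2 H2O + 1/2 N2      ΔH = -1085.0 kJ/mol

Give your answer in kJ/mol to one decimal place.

ΔH = -1012.8 kJ/mol

(1) as written: +31.4 kJ/mol
(2) as written: -1247.1 kJ/mol
(3) reversed and × 2: (-2)·(-393.5) = +787.0 kJ/mol
(4) reversed and × 3: (-3)·(-890.3) = +2670.9 kJ/mol
(5) × 3: (3)·(-1085.0) = -3255.0 kJ/mol
By Hess's law, ΔH = (1)·(+31.4) + (1)·(-1247.1) + (-2)·(-393.5) + (-3)·(-890.3) + (3)·(-1085.0) = -1012.8 kJ/mol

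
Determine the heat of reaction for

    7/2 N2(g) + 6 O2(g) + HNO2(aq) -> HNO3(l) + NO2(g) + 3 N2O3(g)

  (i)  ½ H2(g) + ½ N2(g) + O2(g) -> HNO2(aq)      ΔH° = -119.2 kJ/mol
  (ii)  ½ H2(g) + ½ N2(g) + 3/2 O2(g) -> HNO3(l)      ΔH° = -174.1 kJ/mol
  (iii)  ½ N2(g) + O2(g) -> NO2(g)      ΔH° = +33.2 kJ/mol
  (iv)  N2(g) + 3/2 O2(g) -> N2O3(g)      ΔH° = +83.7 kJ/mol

(i) reversed (HNO2(aq) must end up as a reactant): +119.2 kJ/mol
(ii) as written (HNO3(l) already on the product side): -174.1 kJ/mol
(iii) as written (NO2(g) already on the product side): +33.2 kJ/mol
(iv) × 3 (scale by 3 for the 3 N2O3(g)): (3)·(+83.7) = +251.1 kJ/mol
Combining the equations, ΔH° = (-1)·(-119.2) + (1)·(-174.1) + (1)·(+33.2) + (3)·(+83.7) = 229.4 kJ/mol

ΔH° = 229.4 kJ/mol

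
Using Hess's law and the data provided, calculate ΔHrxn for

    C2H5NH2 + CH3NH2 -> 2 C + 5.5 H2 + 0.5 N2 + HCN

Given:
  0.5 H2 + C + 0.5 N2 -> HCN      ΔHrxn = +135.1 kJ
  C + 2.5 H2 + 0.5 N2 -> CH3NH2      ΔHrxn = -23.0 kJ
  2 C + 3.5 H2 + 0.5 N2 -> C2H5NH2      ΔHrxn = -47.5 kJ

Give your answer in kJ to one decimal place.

ΔHrxn = 205.6 kJ

equation 1 as written: +135.1 kJ
equation 2 reversed: +23.0 kJ
equation 3 reversed: +47.5 kJ
ΔHrxn = (1)·(+135.1) + (-1)·(-23.0) + (-1)·(-47.5) = 205.6 kJ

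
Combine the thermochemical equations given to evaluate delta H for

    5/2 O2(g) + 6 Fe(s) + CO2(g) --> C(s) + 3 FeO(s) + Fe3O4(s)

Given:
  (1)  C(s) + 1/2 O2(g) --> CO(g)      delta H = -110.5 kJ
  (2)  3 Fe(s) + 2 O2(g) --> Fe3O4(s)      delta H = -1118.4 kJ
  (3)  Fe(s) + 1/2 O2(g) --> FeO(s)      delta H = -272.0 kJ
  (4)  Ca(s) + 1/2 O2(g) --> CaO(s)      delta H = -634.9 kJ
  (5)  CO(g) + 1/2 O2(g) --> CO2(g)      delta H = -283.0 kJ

delta H = -1540.9 kJ

(1) reversed (reverse to put C(s) on the product side): +110.5 kJ
(2) as written (Fe3O4(s) already on the product side): -1118.4 kJ
(3) × 3 (×3 to match 3 FeO(s) in the target): (3)·(-272.0) = -816.0 kJ
(4): not needed (Ca(s) appears nowhere else).
(5) reversed (reverse to put CO2(g) on the reactant side): +283.0 kJ
Summing the manipulated equations, delta H = (+110.5) + (-1118.4) + (-816.0) + (+283.0) = -1540.9 kJ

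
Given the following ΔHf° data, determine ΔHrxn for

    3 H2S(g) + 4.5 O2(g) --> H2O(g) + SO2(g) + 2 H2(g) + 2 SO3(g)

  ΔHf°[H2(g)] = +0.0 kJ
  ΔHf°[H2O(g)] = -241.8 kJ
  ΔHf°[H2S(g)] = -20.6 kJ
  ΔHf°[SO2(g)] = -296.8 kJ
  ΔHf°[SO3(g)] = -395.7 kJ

Products: 1·(-241.8) + 1·(-296.8) + 2·(+0.0) + 2·(-395.7) = -1330.0
Reactants: 3·(-20.6) + 9/2·(+0.0) = -61.8
ΔHrxn = (-1330.0) − (-61.8) = -1268.2 kJ

ΔHrxn = -1268.2 kJ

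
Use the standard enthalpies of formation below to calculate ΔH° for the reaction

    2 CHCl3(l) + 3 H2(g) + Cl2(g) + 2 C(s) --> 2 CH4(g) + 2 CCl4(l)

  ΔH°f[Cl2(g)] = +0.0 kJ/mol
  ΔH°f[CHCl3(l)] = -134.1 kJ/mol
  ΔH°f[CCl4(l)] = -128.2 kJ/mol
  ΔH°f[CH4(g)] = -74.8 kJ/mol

ΔH° = -137.8 kJ/mol

ΔH°rxn = Σ nΔHf°(products) − Σ nΔHf°(reactants).
Products: 2·(-74.8) + 2·(-128.2) = -406.0
Reactants: 2·(-134.1) + 3·(+0.0) + 1·(+0.0) + 2·(+0.0) = -268.2
ΔH° = (-406.0) − (-268.2) = -137.8 kJ/mol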